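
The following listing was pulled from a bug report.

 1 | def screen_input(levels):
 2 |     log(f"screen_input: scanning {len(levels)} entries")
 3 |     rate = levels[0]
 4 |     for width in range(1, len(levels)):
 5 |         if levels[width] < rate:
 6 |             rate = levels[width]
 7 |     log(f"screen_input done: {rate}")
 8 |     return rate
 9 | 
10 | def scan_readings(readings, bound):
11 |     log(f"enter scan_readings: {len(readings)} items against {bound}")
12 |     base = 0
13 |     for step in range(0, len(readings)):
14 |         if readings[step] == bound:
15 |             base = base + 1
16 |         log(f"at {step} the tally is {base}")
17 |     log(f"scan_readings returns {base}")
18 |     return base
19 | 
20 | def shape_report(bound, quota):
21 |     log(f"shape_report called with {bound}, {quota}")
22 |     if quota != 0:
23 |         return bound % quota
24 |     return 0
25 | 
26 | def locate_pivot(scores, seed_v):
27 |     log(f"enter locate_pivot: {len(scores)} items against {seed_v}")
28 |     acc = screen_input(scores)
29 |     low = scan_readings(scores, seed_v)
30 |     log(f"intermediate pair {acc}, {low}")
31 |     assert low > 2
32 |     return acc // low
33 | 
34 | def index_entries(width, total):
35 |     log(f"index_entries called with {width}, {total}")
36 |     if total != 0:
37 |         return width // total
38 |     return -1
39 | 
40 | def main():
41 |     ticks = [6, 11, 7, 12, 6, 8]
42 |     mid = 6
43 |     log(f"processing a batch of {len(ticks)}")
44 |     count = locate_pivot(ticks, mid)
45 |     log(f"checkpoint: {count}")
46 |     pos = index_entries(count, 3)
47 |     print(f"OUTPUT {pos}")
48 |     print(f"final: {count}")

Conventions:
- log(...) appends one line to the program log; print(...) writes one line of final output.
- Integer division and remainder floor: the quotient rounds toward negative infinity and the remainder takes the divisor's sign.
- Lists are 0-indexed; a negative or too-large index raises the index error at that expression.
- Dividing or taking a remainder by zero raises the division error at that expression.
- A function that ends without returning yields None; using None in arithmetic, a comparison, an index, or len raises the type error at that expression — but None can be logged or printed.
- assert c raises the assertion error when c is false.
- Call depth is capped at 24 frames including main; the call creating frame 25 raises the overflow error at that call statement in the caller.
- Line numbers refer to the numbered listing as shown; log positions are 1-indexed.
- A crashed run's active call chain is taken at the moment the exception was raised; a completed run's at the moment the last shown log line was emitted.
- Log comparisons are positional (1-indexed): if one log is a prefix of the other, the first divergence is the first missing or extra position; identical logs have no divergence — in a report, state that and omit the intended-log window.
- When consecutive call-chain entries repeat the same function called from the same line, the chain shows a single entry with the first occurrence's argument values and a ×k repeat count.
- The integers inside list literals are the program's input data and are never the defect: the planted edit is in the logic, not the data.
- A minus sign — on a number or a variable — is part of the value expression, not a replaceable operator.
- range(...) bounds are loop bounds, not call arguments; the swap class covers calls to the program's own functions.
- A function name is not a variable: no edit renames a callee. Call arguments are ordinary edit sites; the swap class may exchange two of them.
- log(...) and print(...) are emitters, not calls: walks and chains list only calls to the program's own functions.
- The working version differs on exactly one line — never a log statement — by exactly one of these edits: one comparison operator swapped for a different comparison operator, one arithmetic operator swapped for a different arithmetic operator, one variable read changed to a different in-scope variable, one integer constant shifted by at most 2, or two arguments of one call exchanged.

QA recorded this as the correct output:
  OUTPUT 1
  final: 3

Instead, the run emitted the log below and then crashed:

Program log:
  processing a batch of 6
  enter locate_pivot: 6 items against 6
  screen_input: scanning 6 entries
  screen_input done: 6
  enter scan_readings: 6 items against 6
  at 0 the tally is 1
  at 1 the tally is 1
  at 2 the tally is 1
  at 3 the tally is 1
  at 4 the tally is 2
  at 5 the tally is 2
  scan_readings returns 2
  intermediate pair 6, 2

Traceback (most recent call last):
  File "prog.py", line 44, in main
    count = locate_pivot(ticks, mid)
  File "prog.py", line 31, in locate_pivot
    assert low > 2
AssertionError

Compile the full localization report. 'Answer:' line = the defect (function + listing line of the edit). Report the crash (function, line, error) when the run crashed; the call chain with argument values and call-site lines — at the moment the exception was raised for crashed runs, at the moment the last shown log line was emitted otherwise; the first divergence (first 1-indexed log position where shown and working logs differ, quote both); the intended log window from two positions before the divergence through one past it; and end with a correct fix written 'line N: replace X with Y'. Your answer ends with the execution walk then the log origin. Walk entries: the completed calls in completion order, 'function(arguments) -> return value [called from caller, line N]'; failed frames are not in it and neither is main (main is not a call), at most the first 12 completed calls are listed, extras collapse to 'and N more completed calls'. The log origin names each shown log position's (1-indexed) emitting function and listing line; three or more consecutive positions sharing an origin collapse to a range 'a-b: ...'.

Answer: the defect is in locate_pivot at line 31.
The tell: The log ends early — 13 lines, where the working version next logs 'checkpoint: 3'.
Crash: locate_pivot, line 31, AssertionError.
Call chain: main -> locate_pivot([6, 11, 7, 12, 6, 8], 6) (called at line 44).
First divergence: position 14 — the faulty run's log ends after 13 lines; the working version continues with 'checkpoint: 3'.
Intended log window:
  12: scan_readings returns 2
  13: intermediate pair 6, 2
  14: checkpoint: 3
  15: index_entries called with 3, 3
Execution walk:
  screen_input([6, 11, 7, 12, 6, 8]) -> 6  [called from locate_pivot, line 28]
  scan_readings([6, 11, 7, 12, 6, 8], 6) -> 2  [called from locate_pivot, line 29]
Origin of each log line:
  1: from main, line 43
  2: from locate_pivot, line 27
  3: from screen_input, line 2
  4: from screen_input, line 7
  5: from scan_readings, line 11
  6-11: from scan_readings, line 16
  12: from scan_readings, line 17
  13: from locate_pivot, line 30
A correct fix: line 31: replace `2` with `0`.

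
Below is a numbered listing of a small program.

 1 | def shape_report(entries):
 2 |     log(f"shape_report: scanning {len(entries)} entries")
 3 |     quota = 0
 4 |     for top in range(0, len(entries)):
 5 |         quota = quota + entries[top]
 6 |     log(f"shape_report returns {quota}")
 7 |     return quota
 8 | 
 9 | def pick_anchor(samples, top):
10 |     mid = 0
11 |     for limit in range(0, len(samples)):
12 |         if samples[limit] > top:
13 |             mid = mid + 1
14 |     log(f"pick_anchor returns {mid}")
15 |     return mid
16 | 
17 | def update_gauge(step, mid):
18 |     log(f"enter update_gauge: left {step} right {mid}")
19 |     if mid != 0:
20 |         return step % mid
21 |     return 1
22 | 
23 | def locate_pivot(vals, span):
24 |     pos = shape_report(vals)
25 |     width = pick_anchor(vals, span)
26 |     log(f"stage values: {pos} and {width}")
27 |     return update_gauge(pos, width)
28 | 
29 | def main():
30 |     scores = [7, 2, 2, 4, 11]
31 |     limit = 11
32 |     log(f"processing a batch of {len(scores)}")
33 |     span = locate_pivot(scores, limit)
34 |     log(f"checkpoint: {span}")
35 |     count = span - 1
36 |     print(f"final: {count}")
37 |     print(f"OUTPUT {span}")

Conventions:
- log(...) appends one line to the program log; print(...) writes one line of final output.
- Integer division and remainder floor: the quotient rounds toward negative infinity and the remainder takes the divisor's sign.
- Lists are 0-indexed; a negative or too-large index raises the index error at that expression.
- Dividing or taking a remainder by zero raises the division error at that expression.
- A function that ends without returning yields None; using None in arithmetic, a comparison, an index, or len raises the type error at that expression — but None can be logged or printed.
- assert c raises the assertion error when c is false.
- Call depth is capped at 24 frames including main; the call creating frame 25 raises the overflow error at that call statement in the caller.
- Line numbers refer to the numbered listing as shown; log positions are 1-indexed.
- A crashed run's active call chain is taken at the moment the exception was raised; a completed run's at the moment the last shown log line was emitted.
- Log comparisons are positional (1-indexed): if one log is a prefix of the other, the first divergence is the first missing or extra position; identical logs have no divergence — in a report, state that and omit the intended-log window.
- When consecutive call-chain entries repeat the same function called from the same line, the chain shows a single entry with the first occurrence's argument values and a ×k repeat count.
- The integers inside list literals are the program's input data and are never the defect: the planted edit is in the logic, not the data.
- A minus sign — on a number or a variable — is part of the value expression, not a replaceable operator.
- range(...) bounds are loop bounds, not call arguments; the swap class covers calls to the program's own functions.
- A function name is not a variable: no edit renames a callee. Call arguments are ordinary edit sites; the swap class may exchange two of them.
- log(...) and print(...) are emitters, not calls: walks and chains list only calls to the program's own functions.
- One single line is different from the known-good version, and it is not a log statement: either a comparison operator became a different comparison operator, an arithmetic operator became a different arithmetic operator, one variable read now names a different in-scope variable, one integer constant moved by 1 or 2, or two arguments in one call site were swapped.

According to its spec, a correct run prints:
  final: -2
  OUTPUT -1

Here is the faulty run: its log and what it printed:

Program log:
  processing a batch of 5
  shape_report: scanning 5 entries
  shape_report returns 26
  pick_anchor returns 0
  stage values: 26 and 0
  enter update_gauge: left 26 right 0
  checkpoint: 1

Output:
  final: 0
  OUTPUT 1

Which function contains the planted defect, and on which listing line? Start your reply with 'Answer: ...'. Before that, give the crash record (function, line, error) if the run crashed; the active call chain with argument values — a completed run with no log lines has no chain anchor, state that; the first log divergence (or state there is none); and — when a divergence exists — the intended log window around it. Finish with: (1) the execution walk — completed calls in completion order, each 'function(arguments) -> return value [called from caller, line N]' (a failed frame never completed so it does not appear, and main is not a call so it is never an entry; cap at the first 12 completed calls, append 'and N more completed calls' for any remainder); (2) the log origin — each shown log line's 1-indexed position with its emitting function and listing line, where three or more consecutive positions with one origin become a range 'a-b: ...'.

Answer: the defect is in update_gauge at line 21.
Core observation: At log position 7 the runs split — shown 'checkpoint: 1', but the working version logs 'checkpoint: -1'.
Call chain: main.
First divergence: position 7; shown 'checkpoint: 1' vs intended 'checkpoint: -1'.
Intended log window:
  5: stage values: 26 and 0
  6: enter update_gauge: left 26 right 0
  7: checkpoint: -1
Execution walk:
  shape_report([7, 2, 2, 4, 11]) -> 26  [called from locate_pivot, line 24]
  pick_anchor([7, 2, 2, 4, 11], 11) -> 0  [called from locate_pivot, line 25]
  update_gauge(26, 0) -> 1  [called from locate_pivot, line 27]
  locate_pivot([7, 2, 2, 4, 11], 11) -> 1  [called from main, line 33]
Log origin:
  1 — main, line 32
  2 — shape_report, line 2
  3 — shape_report, line 6
  4 — pick_anchor, line 14
  5 — locate_pivot, line 26
  6 — update_gauge, line 18
  7 — main, line 34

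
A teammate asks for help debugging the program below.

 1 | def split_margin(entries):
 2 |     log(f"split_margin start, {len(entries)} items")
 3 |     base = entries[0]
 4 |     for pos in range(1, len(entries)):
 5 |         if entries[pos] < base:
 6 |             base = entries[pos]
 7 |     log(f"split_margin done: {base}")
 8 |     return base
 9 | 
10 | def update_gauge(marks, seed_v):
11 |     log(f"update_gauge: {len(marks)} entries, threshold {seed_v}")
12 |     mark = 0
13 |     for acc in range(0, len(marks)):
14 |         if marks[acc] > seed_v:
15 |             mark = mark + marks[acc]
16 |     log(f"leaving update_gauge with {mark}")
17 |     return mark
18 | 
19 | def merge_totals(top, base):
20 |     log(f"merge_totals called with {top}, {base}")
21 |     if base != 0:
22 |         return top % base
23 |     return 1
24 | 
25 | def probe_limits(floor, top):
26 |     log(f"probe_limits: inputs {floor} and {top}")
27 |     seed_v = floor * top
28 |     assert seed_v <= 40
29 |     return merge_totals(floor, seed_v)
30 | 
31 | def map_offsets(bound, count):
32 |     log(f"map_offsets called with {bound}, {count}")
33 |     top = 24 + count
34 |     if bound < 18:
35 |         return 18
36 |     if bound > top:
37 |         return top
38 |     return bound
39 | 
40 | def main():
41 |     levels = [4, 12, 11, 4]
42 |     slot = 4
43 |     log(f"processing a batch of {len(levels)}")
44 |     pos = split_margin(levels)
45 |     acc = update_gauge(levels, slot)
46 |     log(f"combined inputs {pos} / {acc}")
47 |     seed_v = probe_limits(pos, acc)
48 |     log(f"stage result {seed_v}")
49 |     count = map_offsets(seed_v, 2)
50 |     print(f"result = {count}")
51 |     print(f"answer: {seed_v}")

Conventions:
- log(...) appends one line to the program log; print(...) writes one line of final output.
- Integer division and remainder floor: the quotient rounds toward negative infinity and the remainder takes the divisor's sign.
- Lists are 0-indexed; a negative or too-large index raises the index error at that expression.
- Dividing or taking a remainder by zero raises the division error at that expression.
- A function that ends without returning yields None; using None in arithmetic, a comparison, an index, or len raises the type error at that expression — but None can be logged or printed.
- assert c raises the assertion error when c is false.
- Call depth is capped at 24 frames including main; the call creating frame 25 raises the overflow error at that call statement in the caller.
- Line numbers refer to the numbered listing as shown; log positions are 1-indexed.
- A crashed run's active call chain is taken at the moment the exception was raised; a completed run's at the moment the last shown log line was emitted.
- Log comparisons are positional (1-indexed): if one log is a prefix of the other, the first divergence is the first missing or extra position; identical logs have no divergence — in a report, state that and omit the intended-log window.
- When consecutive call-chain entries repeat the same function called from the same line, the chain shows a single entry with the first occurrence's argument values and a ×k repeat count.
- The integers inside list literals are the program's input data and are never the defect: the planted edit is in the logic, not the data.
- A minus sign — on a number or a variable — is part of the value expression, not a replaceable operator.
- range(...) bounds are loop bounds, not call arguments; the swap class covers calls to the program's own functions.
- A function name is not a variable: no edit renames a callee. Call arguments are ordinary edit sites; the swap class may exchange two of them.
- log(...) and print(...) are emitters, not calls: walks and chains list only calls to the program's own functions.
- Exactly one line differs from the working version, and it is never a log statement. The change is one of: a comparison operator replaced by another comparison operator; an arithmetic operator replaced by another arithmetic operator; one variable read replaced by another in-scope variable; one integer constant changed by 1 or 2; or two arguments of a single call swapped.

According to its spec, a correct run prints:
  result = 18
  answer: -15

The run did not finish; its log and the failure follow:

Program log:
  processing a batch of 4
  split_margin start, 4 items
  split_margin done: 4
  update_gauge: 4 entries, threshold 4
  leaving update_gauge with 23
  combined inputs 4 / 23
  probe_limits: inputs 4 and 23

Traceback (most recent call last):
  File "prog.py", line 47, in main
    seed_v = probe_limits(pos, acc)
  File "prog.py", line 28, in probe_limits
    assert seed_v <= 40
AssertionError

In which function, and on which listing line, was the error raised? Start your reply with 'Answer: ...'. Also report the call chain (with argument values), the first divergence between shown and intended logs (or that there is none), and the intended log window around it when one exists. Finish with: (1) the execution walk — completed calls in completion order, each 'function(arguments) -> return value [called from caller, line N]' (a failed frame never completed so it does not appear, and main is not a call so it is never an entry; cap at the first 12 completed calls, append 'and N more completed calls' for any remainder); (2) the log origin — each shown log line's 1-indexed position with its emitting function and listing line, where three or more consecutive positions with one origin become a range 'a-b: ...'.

Answer: the error was raised in probe_limits, line 28.
Core observation: Only 7 log lines were emitted before the run died; the intended continuation was 'merge_totals called with 4, -19'.
Call chain: main -> probe_limits(4, 23) (called at line 47).
First divergence: position 8; the shown log stops at 7 lines while the working version next logs 'merge_totals called with 4, -19'.
Intended log window:
  6: combined inputs 4 / 23
  7: probe_limits: inputs 4 and 23
  8: merge_totals called with 4, -19
  9: stage result -15
Execution walk:
  split_margin([4, 12, 11, 4]) -> 4  [called from main, line 44]
  update_gauge([4, 12, 11, 4], 4) -> 23  [called from main, line 45]
Origin of each log line:
  1: logged in main at line 43
  2: logged in split_margin at line 2
  3: logged in split_margin at line 7
  4: logged in update_gauge at line 11
  5: logged in update_gauge at line 16
  6: logged in main at line 46
  7: logged in probe_limits at line 26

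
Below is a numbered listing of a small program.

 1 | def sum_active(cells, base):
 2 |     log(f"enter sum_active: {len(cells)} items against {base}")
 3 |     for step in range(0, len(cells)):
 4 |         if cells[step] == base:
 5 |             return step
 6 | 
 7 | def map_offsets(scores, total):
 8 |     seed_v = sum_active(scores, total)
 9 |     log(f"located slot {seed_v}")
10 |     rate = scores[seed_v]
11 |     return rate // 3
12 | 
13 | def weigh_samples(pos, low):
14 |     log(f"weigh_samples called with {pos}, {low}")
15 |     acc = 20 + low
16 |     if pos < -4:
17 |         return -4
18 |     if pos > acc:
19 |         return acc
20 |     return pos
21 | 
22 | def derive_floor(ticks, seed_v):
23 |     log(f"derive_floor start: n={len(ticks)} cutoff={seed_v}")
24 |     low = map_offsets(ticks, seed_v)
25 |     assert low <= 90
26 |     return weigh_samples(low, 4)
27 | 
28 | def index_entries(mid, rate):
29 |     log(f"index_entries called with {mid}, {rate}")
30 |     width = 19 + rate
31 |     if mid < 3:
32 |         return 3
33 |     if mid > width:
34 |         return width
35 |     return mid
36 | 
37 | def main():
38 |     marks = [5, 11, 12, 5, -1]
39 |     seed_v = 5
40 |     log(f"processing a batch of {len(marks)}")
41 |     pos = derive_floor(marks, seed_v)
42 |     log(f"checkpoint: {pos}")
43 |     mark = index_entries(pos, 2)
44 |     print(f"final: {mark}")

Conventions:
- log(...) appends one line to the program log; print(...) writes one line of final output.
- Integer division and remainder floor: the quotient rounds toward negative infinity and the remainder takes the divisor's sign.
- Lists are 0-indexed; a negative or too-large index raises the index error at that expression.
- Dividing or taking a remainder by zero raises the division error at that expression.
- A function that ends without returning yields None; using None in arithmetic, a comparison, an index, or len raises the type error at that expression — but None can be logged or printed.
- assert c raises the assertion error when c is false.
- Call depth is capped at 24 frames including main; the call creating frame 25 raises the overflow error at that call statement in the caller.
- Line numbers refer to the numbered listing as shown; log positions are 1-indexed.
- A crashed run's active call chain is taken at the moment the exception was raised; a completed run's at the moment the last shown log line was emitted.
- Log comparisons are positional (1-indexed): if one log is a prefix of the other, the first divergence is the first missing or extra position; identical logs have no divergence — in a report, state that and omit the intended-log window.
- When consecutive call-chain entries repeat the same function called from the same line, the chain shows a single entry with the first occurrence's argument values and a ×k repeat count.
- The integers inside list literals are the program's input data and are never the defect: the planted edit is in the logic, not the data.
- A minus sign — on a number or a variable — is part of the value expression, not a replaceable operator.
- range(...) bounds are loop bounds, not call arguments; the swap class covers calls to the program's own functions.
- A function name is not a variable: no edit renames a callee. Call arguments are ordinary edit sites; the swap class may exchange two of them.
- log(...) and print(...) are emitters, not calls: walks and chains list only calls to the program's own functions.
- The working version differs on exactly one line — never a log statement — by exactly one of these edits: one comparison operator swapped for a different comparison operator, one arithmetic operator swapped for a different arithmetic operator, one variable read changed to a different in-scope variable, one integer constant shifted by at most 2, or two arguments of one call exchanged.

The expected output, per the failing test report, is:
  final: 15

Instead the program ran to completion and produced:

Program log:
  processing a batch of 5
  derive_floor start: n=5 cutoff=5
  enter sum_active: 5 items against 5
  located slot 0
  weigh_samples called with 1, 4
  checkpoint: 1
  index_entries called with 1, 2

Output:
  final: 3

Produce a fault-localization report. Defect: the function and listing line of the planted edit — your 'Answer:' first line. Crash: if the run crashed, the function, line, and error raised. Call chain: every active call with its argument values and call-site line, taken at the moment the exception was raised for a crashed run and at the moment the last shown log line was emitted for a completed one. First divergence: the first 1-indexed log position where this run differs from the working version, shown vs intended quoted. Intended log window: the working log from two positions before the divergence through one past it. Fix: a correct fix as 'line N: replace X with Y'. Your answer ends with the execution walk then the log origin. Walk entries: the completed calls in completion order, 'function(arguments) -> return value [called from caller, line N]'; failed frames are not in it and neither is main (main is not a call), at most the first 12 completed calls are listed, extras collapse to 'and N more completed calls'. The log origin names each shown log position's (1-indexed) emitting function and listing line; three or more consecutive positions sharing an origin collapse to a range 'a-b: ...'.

Answer: the defect is in map_offsets at line 11.
The tell: Log line 5 is where behavior first shows: 'weigh_samples called with 1, 4' appears instead of 'weigh_samples called with 15, 4'.
Call chain: main -> index_entries(1, 2) (called at line 43).
First divergence: position 5 — the shown line 'weigh_samples called with 1, 4' should read 'weigh_samples called with 15, 4'.
Intended log window:
  3: enter sum_active: 5 items against 5
  4: located slot 0
  5: weigh_samples called with 15, 4
  6: checkpoint: 15
Execution walk:
  sum_active([5, 11, 12, 5, -1], 5) -> 0  [called from map_offsets, line 8]
  map_offsets([5, 11, 12, 5, -1], 5) -> 1  [called from derive_floor, line 24]
  weigh_samples(1, 4) -> 1  [called from derive_floor, line 26]
  derive_floor([5, 11, 12, 5, -1], 5) -> 1  [called from main, line 41]
  index_entries(1, 2) -> 3  [called from main, line 43]
Log origins:
  1: emitted by main (line 40)
  2: emitted by derive_floor (line 23)
  3: emitted by sum_active (line 2)
  4: emitted by map_offsets (line 9)
  5: emitted by weigh_samples (line 14)
  6: emitted by main (line 42)
  7: emitted by index_entries (line 29)
A correct fix: line 11: replace `//` with `*`.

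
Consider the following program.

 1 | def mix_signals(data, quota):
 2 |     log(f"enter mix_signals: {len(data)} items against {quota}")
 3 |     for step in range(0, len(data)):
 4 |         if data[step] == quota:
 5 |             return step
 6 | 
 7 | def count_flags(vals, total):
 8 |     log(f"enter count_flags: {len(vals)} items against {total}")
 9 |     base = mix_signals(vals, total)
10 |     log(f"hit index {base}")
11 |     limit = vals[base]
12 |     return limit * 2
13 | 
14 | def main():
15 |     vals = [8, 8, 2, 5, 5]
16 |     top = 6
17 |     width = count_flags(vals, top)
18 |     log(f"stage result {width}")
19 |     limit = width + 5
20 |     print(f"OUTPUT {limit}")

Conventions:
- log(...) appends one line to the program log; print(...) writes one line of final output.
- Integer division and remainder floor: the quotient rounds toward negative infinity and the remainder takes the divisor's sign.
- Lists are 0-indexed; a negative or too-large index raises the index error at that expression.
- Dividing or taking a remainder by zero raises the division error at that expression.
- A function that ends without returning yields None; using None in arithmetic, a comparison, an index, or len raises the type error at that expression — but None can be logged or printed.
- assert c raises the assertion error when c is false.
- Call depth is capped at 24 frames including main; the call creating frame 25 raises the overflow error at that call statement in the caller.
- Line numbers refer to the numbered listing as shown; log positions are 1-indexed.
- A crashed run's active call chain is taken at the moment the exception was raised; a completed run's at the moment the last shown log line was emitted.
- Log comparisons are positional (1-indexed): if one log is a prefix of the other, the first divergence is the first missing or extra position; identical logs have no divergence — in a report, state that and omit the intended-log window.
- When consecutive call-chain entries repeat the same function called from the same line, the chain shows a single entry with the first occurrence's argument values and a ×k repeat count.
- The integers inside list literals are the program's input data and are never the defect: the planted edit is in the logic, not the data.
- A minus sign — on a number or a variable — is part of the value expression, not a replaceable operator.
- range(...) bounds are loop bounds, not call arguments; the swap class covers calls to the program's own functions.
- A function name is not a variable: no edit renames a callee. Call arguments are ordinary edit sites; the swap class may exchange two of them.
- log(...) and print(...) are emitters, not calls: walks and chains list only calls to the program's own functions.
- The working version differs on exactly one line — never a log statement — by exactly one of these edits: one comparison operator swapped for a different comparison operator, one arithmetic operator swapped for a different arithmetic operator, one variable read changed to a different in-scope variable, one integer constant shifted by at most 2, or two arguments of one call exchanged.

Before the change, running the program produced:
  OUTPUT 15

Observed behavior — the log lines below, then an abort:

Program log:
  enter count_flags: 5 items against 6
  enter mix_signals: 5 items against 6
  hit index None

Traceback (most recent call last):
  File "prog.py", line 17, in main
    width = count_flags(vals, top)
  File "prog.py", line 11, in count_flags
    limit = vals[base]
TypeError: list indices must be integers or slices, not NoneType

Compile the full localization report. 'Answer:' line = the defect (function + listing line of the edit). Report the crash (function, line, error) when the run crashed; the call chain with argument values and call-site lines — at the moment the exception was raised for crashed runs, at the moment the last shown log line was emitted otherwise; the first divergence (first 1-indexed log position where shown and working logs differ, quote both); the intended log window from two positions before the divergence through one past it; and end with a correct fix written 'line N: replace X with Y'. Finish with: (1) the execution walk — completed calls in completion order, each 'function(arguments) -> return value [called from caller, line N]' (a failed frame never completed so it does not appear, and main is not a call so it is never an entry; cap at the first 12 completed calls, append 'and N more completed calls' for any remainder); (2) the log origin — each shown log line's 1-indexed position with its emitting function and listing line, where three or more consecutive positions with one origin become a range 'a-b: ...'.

Answer: the defect is in main at line 16.
Key fact: Everything matches until log position 1, which reads 'enter count_flags: 5 items against 6' in place of 'enter count_flags: 5 items against 5'.
Crash: count_flags, line 11, TypeError.
Call chain: main -> count_flags([8, 8, 2, 5, 5], 6) (called at line 17).
First divergence: position 1 — shown 'enter count_flags: 5 items against 6', intended 'enter count_flags: 5 items against 5'.
Intended log window:
  1: enter count_flags: 5 items against 5
  2: enter mix_signals: 5 items against 5
Execution walk:
  mix_signals([8, 8, 2, 5, 5], 6) -> None  [called from count_flags, line 9]
Origin of each log line:
  1: emitted by count_flags (line 8)
  2: emitted by mix_signals (line 2)
  3: emitted by count_flags (line 10)
A correct fix: line 16: replace `6` with `5`.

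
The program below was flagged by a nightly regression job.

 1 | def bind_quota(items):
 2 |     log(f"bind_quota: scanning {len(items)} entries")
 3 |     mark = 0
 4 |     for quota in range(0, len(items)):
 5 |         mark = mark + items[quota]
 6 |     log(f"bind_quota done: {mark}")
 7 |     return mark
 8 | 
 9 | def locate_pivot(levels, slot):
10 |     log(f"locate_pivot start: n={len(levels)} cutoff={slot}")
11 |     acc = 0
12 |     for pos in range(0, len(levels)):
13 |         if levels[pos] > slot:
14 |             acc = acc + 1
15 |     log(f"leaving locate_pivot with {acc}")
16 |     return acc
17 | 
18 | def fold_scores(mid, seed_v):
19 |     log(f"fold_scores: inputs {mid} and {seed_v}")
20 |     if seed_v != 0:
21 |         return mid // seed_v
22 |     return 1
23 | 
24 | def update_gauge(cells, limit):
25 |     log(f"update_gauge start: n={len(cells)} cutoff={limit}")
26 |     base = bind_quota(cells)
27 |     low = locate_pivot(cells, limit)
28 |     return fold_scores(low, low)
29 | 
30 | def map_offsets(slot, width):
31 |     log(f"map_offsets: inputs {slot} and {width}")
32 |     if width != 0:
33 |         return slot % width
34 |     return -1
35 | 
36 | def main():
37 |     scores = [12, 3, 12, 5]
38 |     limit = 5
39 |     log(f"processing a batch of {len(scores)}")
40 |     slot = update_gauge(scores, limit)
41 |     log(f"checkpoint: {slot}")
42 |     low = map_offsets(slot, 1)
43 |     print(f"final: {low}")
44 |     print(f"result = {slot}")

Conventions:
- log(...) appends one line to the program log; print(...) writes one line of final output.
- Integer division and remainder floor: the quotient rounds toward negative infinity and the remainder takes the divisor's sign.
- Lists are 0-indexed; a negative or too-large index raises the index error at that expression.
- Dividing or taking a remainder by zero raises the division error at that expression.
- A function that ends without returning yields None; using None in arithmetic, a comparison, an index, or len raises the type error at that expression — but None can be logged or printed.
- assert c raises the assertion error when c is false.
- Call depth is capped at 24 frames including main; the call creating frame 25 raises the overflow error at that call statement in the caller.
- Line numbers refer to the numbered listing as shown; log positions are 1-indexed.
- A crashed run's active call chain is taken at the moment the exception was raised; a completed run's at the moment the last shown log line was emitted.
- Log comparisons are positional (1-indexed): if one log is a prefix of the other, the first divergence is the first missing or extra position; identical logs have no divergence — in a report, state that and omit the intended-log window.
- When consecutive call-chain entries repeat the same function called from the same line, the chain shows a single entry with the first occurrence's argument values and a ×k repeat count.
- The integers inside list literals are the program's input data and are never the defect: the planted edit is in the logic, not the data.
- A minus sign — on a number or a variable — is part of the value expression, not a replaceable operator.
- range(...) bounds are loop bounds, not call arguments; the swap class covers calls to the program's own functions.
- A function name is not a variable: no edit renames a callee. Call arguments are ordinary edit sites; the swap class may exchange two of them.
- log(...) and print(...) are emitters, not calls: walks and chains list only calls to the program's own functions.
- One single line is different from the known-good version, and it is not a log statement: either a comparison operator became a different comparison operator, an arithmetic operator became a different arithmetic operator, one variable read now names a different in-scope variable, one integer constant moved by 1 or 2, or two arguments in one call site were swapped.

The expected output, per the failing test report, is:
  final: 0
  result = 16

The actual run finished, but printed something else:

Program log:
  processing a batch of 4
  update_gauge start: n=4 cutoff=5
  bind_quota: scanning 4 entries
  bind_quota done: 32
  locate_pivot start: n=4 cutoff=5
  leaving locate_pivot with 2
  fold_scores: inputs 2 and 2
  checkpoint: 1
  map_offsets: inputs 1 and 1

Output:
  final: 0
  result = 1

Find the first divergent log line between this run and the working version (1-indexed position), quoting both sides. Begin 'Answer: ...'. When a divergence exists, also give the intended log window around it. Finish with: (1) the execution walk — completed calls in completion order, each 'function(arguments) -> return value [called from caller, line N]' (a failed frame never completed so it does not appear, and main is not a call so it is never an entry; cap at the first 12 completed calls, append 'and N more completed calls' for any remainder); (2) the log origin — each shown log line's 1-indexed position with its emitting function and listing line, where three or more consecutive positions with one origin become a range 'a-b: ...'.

Answer: position 7; shown 'fold_scores: inputs 2 and 2' vs intended 'fold_scores: inputs 32 and 2'.
Intended log window:
  5: locate_pivot start: n=4 cutoff=5
  6: leaving locate_pivot with 2
  7: fold_scores: inputs 32 and 2
  8: checkpoint: 16
Execution walk:
  bind_quota([12, 3, 12, 5]) -> 32  [called from update_gauge, line 26]
  locate_pivot([12, 3, 12, 5], 5) -> 2  [called from update_gauge, line 27]
  fold_scores(2, 2) -> 1  [called from update_gauge, line 28]
  update_gauge([12, 3, 12, 5], 5) -> 1  [called from main, line 40]
  map_offsets(1, 1) -> 0  [called from main, line 42]
Log line origins:
  1 — main, line 39
  2 — update_gauge, line 25
  3 — bind_quota, line 2
  4 — bind_quota, line 6
  5 — locate_pivot, line 10
  6 — locate_pivot, line 15
  7 — fold_scores, line 19
  8 — main, line 41
  9 — map_offsets, line 31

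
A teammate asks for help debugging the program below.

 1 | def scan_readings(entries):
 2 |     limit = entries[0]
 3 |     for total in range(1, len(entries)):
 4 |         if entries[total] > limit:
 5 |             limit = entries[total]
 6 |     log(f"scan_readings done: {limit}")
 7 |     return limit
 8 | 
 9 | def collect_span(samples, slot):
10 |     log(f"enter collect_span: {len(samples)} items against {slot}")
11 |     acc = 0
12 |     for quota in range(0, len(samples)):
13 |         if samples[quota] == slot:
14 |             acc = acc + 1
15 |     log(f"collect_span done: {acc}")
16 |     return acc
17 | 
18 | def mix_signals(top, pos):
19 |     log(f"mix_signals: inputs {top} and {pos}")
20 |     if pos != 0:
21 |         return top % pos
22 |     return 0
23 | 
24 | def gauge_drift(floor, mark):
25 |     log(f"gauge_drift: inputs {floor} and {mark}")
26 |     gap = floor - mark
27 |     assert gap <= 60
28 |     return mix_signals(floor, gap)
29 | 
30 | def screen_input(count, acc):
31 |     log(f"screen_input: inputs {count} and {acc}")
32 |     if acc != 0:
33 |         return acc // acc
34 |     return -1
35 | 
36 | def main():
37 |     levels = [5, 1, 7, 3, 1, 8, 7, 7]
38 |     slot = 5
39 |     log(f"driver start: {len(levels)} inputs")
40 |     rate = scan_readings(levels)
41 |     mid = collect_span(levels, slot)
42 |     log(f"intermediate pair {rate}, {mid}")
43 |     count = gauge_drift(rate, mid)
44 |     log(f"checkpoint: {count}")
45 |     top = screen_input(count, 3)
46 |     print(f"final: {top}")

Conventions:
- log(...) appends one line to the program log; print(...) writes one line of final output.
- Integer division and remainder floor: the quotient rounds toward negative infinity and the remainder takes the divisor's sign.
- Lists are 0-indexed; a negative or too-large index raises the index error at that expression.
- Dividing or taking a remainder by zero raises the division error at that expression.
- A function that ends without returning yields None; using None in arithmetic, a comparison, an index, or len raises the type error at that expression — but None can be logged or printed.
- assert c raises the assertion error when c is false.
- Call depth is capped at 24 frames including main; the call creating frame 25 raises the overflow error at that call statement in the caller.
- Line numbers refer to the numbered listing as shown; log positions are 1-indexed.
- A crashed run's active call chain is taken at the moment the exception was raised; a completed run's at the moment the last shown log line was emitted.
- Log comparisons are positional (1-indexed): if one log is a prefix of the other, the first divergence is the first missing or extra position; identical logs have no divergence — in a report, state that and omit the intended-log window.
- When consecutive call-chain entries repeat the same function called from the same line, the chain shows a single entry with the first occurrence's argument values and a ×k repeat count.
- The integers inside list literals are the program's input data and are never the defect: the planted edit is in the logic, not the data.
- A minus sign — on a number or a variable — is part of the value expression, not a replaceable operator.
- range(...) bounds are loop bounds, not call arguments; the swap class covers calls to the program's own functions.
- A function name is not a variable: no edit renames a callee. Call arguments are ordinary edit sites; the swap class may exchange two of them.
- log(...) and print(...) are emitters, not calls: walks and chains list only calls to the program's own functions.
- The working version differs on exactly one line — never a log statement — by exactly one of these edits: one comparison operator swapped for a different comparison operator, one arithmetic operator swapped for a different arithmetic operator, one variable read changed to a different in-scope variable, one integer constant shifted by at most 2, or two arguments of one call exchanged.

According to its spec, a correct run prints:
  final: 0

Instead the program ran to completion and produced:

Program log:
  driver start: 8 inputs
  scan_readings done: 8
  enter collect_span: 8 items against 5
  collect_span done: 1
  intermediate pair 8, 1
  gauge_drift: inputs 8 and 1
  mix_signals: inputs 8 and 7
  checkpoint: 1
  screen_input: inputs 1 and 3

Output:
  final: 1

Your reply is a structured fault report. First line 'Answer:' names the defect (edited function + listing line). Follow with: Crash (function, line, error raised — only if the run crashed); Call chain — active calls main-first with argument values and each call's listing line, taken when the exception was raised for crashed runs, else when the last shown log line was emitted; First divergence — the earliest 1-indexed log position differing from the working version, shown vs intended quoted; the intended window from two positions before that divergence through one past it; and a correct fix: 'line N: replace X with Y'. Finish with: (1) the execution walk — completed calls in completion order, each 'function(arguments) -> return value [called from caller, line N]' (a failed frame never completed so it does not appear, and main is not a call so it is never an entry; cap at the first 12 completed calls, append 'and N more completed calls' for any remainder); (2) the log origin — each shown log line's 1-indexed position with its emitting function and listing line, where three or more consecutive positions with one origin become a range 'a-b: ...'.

Answer: the defect is in screen_input at line 33.
The tell: Log streams are identical — the defect surfaces only in the printed output.
Call chain: main -> screen_input(1, 3) (called at line 45).
First divergence: none (the log streams are identical).
Execution walk:
  scan_readings([5, 1, 7, 3, 1, 8, 7, 7]) -> 8  [called from main, line 40]
  collect_span([5, 1, 7, 3, 1, 8, 7, 7], 5) -> 1  [called from main, line 41]
  mix_signals(8, 7) -> 1  [called from gauge_drift, line 28]
  gauge_drift(8, 1) -> 1  [called from main, line 43]
  screen_input(1, 3) -> 1  [called from main, line 45]
Origin of each log line:
  1: emitted by main (line 39)
  2: emitted by scan_readings (line 6)
  3: emitted by collect_span (line 10)
  4: emitted by collect_span (line 15)
  5: emitted by main (line 42)
  6: emitted by gauge_drift (line 25)
  7: emitted by mix_signals (line 19)
  8: emitted by main (line 44)
  9: emitted by screen_input (line 31)
A correct fix: line 33: replace `acc // acc` with `count // acc`.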